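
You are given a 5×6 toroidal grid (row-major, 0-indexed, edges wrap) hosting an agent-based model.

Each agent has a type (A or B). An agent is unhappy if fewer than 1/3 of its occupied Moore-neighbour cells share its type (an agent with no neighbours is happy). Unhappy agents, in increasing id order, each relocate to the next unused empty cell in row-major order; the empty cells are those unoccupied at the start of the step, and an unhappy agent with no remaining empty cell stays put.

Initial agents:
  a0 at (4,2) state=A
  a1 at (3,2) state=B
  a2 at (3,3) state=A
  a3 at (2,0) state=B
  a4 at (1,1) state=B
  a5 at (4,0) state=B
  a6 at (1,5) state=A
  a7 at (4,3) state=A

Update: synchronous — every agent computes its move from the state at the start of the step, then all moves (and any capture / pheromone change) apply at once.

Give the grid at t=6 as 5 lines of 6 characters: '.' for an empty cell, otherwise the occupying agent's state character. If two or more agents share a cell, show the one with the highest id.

t=1: a0@(4,2):A a1@(0,0):B a2@(3,3):A a3@(2,0):B a4@(1,1):B a5@(4,0):B a6@(0,1):A a7@(4,3):A
t=2: a0@(4,2):A a1@(0,0):B a2@(3,3):A a3@(2,0):B a4@(1,1):B a5@(4,0):B a6@(0,2):A a7@(4,3):A
t=3: (unchanged — steady state)

B.A...
.B....
B.....
...A..
B.AA..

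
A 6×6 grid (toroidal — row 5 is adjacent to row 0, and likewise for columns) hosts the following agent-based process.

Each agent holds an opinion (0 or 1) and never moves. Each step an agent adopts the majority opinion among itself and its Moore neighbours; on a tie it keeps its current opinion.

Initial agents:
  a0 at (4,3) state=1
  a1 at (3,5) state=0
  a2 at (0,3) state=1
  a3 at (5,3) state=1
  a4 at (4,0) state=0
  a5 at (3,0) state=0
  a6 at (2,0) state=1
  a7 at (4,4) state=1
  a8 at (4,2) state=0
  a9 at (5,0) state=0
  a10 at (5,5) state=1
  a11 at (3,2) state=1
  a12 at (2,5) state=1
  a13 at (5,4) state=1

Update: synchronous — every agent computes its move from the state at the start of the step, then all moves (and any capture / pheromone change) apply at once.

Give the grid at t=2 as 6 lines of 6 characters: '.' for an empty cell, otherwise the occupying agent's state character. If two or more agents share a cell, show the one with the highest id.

t=1: a0@(4,3):1 a1@(3,5):0 a2@(0,3):1 a3@(5,3):1 a4@(4,0):0 a5@(3,0):0 a6@(2,0):1 a7@(4,4):1 a8@(4,2):1 a9@(5,0):0 a10@(5,5):1 a11@(3,2):1 a12@(2,5):1 a13@(5,4):1
t=2: (unchanged — steady state)

...1..
......
1....1
0.1..0
0.111.
0..111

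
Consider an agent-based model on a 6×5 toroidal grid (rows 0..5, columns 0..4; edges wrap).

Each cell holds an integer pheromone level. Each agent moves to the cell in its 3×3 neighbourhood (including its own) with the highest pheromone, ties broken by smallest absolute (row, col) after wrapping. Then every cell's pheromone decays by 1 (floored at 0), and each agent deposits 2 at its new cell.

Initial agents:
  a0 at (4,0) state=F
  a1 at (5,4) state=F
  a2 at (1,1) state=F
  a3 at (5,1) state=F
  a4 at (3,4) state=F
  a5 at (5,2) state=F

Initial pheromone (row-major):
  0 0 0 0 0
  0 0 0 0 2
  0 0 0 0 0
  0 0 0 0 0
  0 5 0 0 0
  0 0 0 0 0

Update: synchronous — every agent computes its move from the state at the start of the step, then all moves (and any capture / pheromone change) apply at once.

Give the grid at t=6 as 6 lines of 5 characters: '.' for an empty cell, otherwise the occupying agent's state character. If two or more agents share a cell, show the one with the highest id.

F....
.....
F....
.....
.F...
.....

t=1: a0@(4,1) a1@(0,0) a2@(0,0) a3@(4,1) a4@(2,0) a5@(4,1) | pheromone: 4 0 0 0 0 / 0 0 0 0 1 / 2 0 0 0 0 / 0 0 0 0 0 / 0 10 0 0 0 / 0 0 0 0 0
t=2: a0@(4,1) a1@(0,0) a2@(0,0) a3@(4,1) a4@(2,0) a5@(4,1) | pheromone: 7 0 0 0 0 / 0 0 0 0 0 / 3 0 0 0 0 / 0 0 0 0 0 / 0 15 0 0 0 / 0 0 0 0 0
t=3: a0@(4,1) a1@(0,0) a2@(0,0) a3@(4,1) a4@(2,0) a5@(4,1) | pheromone: 10 0 0 0 0 / 0 0 0 0 0 / 4 0 0 0 0 / 0 0 0 0 0 / 0 20 0 0 0 / 0 0 0 0 0
t=4: a0@(4,1) a1@(0,0) a2@(0,0) a3@(4,1) a4@(2,0) a5@(4,1) | pheromone: 13 0 0 0 0 / 0 0 0 0 0 / 5 0 0 0 0 / 0 0 0 0 0 / 0 25 0 0 0 / 0 0 0 0 0
t=5: a0@(4,1) a1@(0,0) a2@(0,0) a3@(4,1) a4@(2,0) a5@(4,1) | pheromone: 16 0 0 0 0 / 0 0 0 0 0 / 6 0 0 0 0 / 0 0 0 0 0 / 0 30 0 0 0 / 0 0 0 0 0
t=6: a0@(4,1) a1@(0,0) a2@(0,0) a3@(4,1) a4@(2,0) a5@(4,1) | pheromone: 19 0 0 0 0 / 0 0 0 0 0 / 7 0 0 0 0 / 0 0 0 0 0 / 0 35 0 0 0 / 0 0 0 0 0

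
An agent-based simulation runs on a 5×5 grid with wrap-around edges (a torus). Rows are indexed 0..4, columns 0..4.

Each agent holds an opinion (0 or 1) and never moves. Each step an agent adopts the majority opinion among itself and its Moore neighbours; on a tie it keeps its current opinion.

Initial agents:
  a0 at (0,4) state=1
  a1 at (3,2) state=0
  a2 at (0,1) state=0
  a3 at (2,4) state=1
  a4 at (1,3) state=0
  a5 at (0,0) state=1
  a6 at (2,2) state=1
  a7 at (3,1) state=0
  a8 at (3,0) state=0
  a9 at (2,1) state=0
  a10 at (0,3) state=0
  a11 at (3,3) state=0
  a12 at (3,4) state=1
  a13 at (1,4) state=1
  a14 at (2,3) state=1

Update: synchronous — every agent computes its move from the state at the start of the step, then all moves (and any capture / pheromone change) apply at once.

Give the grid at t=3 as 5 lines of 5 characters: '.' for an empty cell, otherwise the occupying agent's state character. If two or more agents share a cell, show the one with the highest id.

10.11
...11
.0011
00011
.....

t=1: a0@(0,4):1 a1@(3,2):0 a2@(0,1):0 a3@(2,4):1 a4@(1,3):1 a5@(0,0):1 a6@(2,2):0 a7@(3,1):0 a8@(3,0):0 a9@(2,1):0 a10@(0,3):0 a11@(3,3):1 a12@(3,4):1 a13@(1,4):1 a14@(2,3):1
t=2: a0@(0,4):1 a1@(3,2):0 a2@(0,1):0 a3@(2,4):1 a4@(1,3):1 a5@(0,0):1 a6@(2,2):0 a7@(3,1):0 a8@(3,0):0 a9@(2,1):0 a10@(0,3):1 a11@(3,3):1 a12@(3,4):1 a13@(1,4):1 a14@(2,3):1
t=3: (unchanged — steady state)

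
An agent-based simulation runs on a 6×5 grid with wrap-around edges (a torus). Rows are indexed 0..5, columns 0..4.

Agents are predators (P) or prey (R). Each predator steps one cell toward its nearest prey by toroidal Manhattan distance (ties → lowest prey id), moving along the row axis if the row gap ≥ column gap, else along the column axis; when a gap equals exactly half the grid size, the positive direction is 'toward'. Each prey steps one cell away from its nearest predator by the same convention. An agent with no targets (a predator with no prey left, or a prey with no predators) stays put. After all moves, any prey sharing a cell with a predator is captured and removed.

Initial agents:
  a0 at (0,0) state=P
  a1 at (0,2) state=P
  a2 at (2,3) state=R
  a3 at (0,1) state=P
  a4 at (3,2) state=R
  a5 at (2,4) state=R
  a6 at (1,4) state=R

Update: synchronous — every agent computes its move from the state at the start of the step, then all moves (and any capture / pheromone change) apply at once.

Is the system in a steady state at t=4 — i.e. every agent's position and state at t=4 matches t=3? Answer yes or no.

no

t=1: a0@(1,0):P a1@(1,2):P a2@(3,3):R a3@(0,0):P a4@(2,2):R a5@(3,4):R a6@(2,4):R
t=2: a0@(2,0):P a1@(2,2):P a2@(4,3):R a3@(1,0):P a4@(3,2):R a5@(4,4):R a6@(3,4):R
t=3: a0@(3,0):P a1@(3,2):P a2@(5,3):R a3@(2,0):P a4@(4,2):R a5@(5,4):R a6@(4,4):R
t=4: a0@(4,0):P a1@(4,2):P a2@(0,3):R a3@(3,0):P a4@(5,2):R a5@(0,4):R a6@(5,4):R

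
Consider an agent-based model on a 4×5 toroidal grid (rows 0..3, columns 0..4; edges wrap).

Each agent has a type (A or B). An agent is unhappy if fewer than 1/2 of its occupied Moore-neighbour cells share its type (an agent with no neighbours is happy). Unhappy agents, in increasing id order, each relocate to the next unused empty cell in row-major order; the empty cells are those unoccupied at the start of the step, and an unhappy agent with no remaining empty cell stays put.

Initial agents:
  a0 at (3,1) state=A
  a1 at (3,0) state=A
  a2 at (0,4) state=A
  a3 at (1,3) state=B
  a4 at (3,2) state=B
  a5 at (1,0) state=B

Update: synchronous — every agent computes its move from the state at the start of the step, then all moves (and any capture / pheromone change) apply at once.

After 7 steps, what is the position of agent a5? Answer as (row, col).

t=1: a0@(3,1):A a1@(3,0):A a2@(0,0):A a3@(0,1):B a4@(0,2):B a5@(0,3):B
t=2: a0@(3,1):A a1@(3,0):A a2@(0,0):A a3@(0,4):B a4@(0,2):B a5@(0,3):B
t=3: a0@(3,1):A a1@(3,0):A a2@(0,0):A a3@(0,1):B a4@(0,2):B a5@(0,3):B
t=4: a0@(3,1):A a1@(3,0):A a2@(0,0):A a3@(0,4):B a4@(0,2):B a5@(0,3):B
t=5: a0@(3,1):A a1@(3,0):A a2@(0,0):A a3@(0,1):B a4@(0,2):B a5@(0,3):B
t=6: a0@(3,1):A a1@(3,0):A a2@(0,0):A a3@(0,4):B a4@(0,2):B a5@(0,3):B
t=7: a0@(3,1):A a1@(3,0):A a2@(0,0):A a3@(0,1):B a4@(0,2):B a5@(0,3):B

(0, 3)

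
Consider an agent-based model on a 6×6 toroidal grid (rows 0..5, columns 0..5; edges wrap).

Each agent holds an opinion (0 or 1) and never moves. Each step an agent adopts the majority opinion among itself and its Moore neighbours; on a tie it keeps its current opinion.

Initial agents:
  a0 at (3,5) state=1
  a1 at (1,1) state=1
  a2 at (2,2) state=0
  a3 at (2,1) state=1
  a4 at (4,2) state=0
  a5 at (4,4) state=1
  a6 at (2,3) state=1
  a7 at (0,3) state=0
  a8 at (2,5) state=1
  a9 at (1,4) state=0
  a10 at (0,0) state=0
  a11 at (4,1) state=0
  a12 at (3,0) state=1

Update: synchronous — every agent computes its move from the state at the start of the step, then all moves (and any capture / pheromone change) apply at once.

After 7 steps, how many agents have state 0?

t=1: a0@(3,5):1 a1@(1,1):1 a2@(2,2):1 a3@(2,1):1 a4@(4,2):0 a5@(4,4):1 a6@(2,3):0 a7@(0,3):0 a8@(2,5):1 a9@(1,4):0 a10@(0,0):0 a11@(4,1):0 a12@(3,0):1
t=2: (unchanged — steady state)

6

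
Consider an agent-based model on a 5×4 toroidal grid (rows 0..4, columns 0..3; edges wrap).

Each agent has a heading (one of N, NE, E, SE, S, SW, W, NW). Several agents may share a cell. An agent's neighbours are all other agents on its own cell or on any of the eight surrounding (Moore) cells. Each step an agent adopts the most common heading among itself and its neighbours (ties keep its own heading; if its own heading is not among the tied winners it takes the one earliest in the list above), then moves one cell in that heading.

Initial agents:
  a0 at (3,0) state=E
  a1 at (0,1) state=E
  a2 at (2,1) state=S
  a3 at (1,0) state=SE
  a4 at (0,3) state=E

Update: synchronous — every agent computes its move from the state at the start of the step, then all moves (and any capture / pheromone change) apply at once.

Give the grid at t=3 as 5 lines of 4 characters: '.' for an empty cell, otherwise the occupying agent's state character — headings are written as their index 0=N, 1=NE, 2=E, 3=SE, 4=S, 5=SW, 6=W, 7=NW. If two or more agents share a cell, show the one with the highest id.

2.2.
...2
....
...2
..2.

t=1: a0@(3,1):E a1@(0,2):E a2@(3,1):S a3@(1,1):E a4@(0,0):E
t=2: a0@(3,2):E a1@(0,3):E a2@(4,1):S a3@(1,2):E a4@(0,1):E
t=3: a0@(3,3):E a1@(0,0):E a2@(4,2):E a3@(1,3):E a4@(0,2):E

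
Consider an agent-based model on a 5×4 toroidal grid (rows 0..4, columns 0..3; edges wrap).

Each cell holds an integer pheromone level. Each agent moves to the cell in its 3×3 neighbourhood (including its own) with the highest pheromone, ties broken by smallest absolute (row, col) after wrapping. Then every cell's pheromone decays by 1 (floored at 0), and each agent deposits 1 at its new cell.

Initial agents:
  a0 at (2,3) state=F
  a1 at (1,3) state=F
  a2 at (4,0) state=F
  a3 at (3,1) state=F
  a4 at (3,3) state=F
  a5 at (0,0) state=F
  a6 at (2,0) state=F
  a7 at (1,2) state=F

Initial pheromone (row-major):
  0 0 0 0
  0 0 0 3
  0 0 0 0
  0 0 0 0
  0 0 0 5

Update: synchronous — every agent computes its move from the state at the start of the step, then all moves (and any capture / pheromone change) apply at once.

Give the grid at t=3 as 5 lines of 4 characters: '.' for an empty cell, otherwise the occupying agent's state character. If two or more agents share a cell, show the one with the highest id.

t=1: a0@(1,3) a1@(1,3) a2@(4,3) a3@(2,0) a4@(4,3) a5@(4,3) a6@(1,3) a7@(1,3) | pheromone: 0 0 0 0 / 0 0 0 6 / 1 0 0 0 / 0 0 0 0 / 0 0 0 7
t=2: a0@(1,3) a1@(1,3) a2@(4,3) a3@(1,3) a4@(4,3) a5@(4,3) a6@(1,3) a7@(1,3) | pheromone: 0 0 0 0 / 0 0 0 10 / 0 0 0 0 / 0 0 0 0 / 0 0 0 9
t=3: a0@(1,3) a1@(1,3) a2@(4,3) a3@(1,3) a4@(4,3) a5@(4,3) a6@(1,3) a7@(1,3) | pheromone: 0 0 0 0 / 0 0 0 14 / 0 0 0 0 / 0 0 0 0 / 0 0 0 11

....
...F
....
....
...F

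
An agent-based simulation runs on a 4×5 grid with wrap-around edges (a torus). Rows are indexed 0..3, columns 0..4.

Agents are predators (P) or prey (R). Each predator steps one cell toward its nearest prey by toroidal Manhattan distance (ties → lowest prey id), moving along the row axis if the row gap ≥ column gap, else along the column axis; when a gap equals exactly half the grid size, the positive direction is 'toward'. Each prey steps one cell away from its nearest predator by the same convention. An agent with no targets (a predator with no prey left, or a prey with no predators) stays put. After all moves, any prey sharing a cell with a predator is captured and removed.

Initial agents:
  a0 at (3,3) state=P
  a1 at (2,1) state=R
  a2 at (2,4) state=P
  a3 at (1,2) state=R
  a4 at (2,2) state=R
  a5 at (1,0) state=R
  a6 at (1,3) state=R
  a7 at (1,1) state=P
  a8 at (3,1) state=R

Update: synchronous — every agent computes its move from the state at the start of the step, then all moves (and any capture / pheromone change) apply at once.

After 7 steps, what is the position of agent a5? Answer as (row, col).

(3, 4)

t=1: a0@(2,3):P a1@(3,1):R a2@(2,0):P a3@(1,3):R a4@(1,2):R a5@(1,4):R a6@(0,3):R a7@(2,1):P a8@(3,0):R
t=2: a0@(1,3):P a1@(0,1):R a2@(3,0):P a3@(0,3):R a4@(0,2):R a5@(0,4):R a6@(3,3):R a7@(3,1):P a8@(0,0):R
t=3: a0@(0,3):P a1@(1,1):R a2@(0,0):P a3@(3,3):R a4@(3,2):R a5@(3,4):R a6@(2,3):R a7@(0,1):P a8@(1,0):R
t=4: a0@(3,3):P a1@(2,1):R a2@(1,0):P a3@(2,3):R a4@(2,2):R a5@(2,4):R a6@(1,3):R a7@(1,1):P a8@(2,0):R
t=5: a0@(2,3):P a1@(3,1):R a2@(2,0):P a3@(1,3):R a4@(1,2):R a5@(1,4):R a6@(0,3):R a7@(2,1):P a8@(3,0):R
t=6: a0@(1,3):P a1@(0,1):R a2@(3,0):P a3@(0,3):R a4@(0,2):R a5@(0,4):R a6@(3,3):R a7@(3,1):P a8@(0,0):R
t=7: a0@(0,3):P a1@(1,1):R a2@(0,0):P a3@(3,3):R a4@(3,2):R a5@(3,4):R a6@(2,3):R a7@(0,1):P a8@(1,0):R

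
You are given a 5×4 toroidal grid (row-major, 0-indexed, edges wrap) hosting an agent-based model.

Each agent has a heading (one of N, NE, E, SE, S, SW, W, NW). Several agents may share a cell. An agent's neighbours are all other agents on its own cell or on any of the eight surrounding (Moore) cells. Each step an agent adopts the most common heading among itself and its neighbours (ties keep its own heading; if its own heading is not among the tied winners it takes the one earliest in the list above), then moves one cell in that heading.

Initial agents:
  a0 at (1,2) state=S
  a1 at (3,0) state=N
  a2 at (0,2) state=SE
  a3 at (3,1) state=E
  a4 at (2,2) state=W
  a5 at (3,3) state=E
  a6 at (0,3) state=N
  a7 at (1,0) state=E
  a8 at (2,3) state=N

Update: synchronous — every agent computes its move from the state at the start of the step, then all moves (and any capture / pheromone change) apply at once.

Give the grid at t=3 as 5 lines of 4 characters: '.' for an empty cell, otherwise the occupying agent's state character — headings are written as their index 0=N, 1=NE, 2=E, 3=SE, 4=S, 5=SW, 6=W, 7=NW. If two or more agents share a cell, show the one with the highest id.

0..0
....
...0
0.0.
...0

t=1: a0@(0,2):N a1@(2,0):N a2@(1,3):SE a3@(3,2):E a4@(2,3):E a5@(2,3):N a6@(4,3):N a7@(0,0):N a8@(1,3):N
t=2: a0@(4,2):N a1@(1,0):N a2@(0,3):N a3@(3,3):E a4@(1,3):N a5@(1,3):N a6@(3,3):N a7@(4,0):N a8@(0,3):N
t=3: a0@(3,2):N a1@(0,0):N a2@(4,3):N a3@(2,3):N a4@(0,3):N a5@(0,3):N a6@(2,3):N a7@(3,0):N a8@(4,3):N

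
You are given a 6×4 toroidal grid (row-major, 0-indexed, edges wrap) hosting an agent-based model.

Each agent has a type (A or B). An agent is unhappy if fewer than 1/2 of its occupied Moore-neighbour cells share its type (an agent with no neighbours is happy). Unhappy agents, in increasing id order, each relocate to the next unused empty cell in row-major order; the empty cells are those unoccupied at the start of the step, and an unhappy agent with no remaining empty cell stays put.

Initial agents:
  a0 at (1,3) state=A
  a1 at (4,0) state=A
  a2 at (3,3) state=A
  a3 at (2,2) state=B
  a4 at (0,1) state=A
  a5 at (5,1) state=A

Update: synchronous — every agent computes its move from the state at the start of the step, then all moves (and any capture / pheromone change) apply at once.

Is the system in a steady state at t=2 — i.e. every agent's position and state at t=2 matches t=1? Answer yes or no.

t=1: a0@(0,0):A a1@(4,0):A a2@(3,3):A a3@(0,2):B a4@(0,1):A a5@(5,1):A
t=2: a0@(0,0):A a1@(4,0):A a2@(3,3):A a3@(0,3):B a4@(0,1):A a5@(5,1):A

no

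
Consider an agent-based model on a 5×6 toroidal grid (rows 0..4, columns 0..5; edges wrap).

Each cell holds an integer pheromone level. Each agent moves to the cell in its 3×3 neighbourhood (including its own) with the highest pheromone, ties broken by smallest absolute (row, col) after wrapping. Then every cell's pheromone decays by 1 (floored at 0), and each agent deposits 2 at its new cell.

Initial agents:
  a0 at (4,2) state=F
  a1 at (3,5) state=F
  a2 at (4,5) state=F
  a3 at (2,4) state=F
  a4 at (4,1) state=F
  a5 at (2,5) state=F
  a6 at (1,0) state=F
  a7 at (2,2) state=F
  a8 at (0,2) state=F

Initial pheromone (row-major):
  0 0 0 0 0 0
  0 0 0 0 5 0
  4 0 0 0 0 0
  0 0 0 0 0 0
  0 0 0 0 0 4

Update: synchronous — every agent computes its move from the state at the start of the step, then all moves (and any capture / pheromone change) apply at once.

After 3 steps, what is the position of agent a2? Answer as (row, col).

t=1: a0@(0,1) a1@(2,0) a2@(4,5) a3@(1,4) a4@(0,0) a5@(1,4) a6@(2,0) a7@(1,1) a8@(0,1) | pheromone: 2 4 0 0 0 0 / 0 2 0 0 8 0 / 7 0 0 0 0 0 / 0 0 0 0 0 0 / 0 0 0 0 0 5
t=2: a0@(0,1) a1@(2,0) a2@(4,5) a3@(1,4) a4@(4,5) a5@(1,4) a6@(2,0) a7@(2,0) a8@(0,1) | pheromone: 1 7 0 0 0 0 / 0 1 0 0 11 0 / 12 0 0 0 0 0 / 0 0 0 0 0 0 / 0 0 0 0 0 8
t=3: a0@(0,1) a1@(2,0) a2@(4,5) a3@(1,4) a4@(4,5) a5@(1,4) a6@(2,0) a7@(2,0) a8@(0,1) | pheromone: 0 10 0 0 0 0 / 0 0 0 0 14 0 / 17 0 0 0 0 0 / 0 0 0 0 0 0 / 0 0 0 0 0 11

(4, 5)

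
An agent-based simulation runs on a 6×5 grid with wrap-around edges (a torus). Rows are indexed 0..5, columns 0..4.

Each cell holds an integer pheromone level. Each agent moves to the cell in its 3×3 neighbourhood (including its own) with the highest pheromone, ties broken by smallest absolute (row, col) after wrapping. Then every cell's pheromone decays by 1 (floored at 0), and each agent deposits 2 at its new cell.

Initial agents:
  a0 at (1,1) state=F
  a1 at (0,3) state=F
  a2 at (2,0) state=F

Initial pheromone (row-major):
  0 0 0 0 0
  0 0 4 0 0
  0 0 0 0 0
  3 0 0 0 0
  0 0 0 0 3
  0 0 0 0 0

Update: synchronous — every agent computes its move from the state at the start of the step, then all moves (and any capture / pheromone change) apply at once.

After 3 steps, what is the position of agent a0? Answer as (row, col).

t=1: a0@(1,2) a1@(1,2) a2@(3,0) | pheromone: 0 0 0 0 0 / 0 0 7 0 0 / 0 0 0 0 0 / 4 0 0 0 0 / 0 0 0 0 2 / 0 0 0 0 0
t=2: a0@(1,2) a1@(1,2) a2@(3,0) | pheromone: 0 0 0 0 0 / 0 0 10 0 0 / 0 0 0 0 0 / 5 0 0 0 0 / 0 0 0 0 1 / 0 0 0 0 0
t=3: a0@(1,2) a1@(1,2) a2@(3,0) | pheromone: 0 0 0 0 0 / 0 0 13 0 0 / 0 0 0 0 0 / 6 0 0 0 0 / 0 0 0 0 0 / 0 0 0 0 0

(1, 2)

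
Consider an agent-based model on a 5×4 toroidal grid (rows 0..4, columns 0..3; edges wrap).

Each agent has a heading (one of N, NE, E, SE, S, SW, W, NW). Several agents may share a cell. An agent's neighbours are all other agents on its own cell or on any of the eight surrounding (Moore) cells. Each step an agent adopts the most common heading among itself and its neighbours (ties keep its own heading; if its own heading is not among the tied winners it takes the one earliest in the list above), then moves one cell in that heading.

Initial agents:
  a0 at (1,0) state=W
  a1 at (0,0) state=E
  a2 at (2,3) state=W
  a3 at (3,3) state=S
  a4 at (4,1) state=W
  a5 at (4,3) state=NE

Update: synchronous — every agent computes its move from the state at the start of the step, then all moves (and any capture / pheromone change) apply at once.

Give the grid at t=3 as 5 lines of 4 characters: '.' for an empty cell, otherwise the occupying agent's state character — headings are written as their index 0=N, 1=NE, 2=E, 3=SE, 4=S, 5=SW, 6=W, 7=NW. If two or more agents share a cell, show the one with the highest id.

.6..
.6..
6...
....
.66.

t=1: a0@(1,3):W a1@(0,3):W a2@(2,2):W a3@(4,3):S a4@(4,0):W a5@(3,0):NE
t=2: a0@(1,2):W a1@(0,2):W a2@(2,1):W a3@(4,2):W a4@(4,3):W a5@(2,1):NE
t=3: a0@(1,1):W a1@(0,1):W a2@(2,0):W a3@(4,1):W a4@(4,2):W a5@(2,0):W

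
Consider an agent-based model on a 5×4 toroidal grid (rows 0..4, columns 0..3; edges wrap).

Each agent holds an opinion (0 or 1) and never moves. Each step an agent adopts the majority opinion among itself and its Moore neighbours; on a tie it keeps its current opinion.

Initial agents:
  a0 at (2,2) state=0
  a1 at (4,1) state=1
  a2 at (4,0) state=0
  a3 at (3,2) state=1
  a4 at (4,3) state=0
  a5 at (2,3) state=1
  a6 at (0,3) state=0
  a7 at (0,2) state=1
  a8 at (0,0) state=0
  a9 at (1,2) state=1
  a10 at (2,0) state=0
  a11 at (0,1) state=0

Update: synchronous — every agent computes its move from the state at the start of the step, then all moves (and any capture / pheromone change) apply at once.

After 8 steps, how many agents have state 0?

t=1: a0@(2,2):1 a1@(4,1):1 a2@(4,0):0 a3@(3,2):1 a4@(4,3):0 a5@(2,3):1 a6@(0,3):0 a7@(0,2):1 a8@(0,0):0 a9@(1,2):1 a10@(2,0):0 a11@(0,1):0
t=2: (unchanged — steady state)

6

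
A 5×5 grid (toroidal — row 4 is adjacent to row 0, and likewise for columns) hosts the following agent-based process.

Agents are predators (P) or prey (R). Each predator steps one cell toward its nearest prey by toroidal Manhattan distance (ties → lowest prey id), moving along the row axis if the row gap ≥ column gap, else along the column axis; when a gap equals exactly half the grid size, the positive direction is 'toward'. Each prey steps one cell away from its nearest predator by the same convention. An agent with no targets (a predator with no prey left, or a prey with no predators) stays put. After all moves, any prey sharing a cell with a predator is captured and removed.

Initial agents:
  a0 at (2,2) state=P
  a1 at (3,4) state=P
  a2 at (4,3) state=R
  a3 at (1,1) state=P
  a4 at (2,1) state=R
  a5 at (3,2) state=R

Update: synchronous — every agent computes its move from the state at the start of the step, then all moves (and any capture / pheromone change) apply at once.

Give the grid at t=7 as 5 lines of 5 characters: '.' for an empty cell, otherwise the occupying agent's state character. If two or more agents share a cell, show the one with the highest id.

t=1: a0@(2,1):P a1@(4,4):P a2@(0,3):R a3@(2,1):P a4@(2,0):R a5@(4,2):R
t=2: a0@(2,0):P a1@(0,4):P a2@(1,3):R a3@(2,0):P a4@(2,4):R a5@(4,1):R
t=3: a0@(2,4):P a1@(1,4):P a2@(2,3):R a3@(2,4):P a4@(2,3):R a5@(0,1):R
t=4: a0@(2,3):P a1@(2,4):P a2@(2,2):R a3@(2,3):P a4@(2,2):R a5@(0,2):R
t=5: a0@(2,2):P a1@(2,3):P a2@(2,1):R a3@(2,2):P a4@(2,1):R a5@(4,2):R
t=6: a0@(2,1):P a1@(2,2):P a2@(2,0):R a3@(2,1):P a4@(2,0):R a5@(0,2):R
t=7: a0@(2,0):P a1@(2,1):P a2@(2,4):R a3@(2,0):P a4@(2,4):R a5@(4,2):R

.....
.....
PP..R
.....
..R..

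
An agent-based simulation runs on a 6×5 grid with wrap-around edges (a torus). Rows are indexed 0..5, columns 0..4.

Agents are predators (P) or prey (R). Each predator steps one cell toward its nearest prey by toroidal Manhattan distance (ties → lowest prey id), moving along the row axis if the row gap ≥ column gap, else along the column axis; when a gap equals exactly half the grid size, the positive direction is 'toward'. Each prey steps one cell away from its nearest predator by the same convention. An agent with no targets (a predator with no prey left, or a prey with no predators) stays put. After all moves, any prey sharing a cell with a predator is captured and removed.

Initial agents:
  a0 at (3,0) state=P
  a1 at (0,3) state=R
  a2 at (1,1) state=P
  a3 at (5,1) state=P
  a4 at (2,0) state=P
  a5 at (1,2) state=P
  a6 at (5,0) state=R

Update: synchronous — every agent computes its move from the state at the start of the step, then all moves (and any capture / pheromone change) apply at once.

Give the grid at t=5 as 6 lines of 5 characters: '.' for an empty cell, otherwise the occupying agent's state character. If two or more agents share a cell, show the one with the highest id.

.....
.....
.....
.....
....P
..PPP

t=1: a0@(4,0):P a1@(5,3):R a2@(1,2):P a3@(5,0):P a4@(3,0):P a5@(0,2):P a6@(5,4):R
t=2: a0@(5,0):P a2@(0,2):P a3@(5,4):P a4@(4,0):P a5@(5,2):P a6@(5,3):R
t=3: a0@(5,4):P a2@(5,2):P a3@(5,3):P a4@(4,4):P a5@(5,3):P
t=4: (unchanged — steady state)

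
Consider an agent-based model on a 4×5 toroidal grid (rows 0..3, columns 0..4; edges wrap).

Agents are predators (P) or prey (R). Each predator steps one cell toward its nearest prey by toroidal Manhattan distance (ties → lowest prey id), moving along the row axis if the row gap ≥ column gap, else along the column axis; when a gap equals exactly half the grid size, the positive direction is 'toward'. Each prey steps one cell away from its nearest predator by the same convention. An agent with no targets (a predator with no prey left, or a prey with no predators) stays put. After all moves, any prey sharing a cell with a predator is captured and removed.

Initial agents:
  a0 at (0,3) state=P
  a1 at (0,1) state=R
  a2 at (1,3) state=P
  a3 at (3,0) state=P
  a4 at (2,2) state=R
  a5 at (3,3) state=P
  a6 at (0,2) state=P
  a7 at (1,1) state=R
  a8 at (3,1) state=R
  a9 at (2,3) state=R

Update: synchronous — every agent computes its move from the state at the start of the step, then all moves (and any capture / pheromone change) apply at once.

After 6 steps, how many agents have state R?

4

t=1: a0@(0,2):P a1@(0,0):R a2@(2,3):P a3@(3,1):P a4@(3,2):R a5@(2,3):P a6@(0,1):P a7@(1,0):R a8@(3,2):R a9@(3,3):R
t=2: a0@(3,2):P a1@(0,4):R a2@(3,3):P a3@(3,2):P a4@(2,2):R a5@(3,3):P a6@(0,0):P a7@(2,0):R a8@(2,2):R a9@(0,3):R
t=3: a0@(2,2):P a2@(0,3):P a3@(2,2):P a4@(1,2):R a5@(0,3):P a6@(0,4):P a7@(1,0):R a8@(1,2):R a9@(1,3):R
t=4: a0@(1,2):P a2@(1,3):P a3@(1,2):P a4@(0,2):R a5@(1,3):P a6@(1,4):P a7@(2,0):R a8@(0,2):R a9@(2,3):R
t=5: a0@(0,2):P a2@(2,3):P a3@(0,2):P a4@(3,2):R a5@(2,3):P a6@(2,4):P a7@(3,0):R a8@(3,2):R a9@(3,3):R
t=6: a0@(3,2):P a2@(3,3):P a3@(3,2):P a4@(2,2):R a5@(3,3):P a6@(3,4):P a7@(0,0):R a8@(2,2):R a9@(0,3):R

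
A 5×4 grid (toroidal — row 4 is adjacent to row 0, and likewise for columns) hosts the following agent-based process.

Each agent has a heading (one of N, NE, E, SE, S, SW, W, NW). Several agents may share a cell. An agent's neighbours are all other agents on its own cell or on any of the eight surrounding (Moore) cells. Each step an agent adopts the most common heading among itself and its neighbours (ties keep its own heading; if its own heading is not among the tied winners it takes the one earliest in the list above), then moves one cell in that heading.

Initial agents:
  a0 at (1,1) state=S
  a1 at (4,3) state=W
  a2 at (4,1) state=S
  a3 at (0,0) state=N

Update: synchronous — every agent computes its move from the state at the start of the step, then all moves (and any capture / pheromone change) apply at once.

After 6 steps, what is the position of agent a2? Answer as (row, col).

(0, 1)

t=1: a0@(2,1):S a1@(4,2):W a2@(0,1):S a3@(1,0):S
t=2: a0@(3,1):S a1@(4,1):W a2@(1,1):S a3@(2,0):S
t=3: a0@(4,1):S a1@(4,0):W a2@(2,1):S a3@(3,0):S
t=4: a0@(0,1):S a1@(0,0):S a2@(3,1):S a3@(4,0):S
t=5: a0@(1,1):S a1@(1,0):S a2@(4,1):S a3@(0,0):S
t=6: a0@(2,1):S a1@(2,0):S a2@(0,1):S a3@(1,0):S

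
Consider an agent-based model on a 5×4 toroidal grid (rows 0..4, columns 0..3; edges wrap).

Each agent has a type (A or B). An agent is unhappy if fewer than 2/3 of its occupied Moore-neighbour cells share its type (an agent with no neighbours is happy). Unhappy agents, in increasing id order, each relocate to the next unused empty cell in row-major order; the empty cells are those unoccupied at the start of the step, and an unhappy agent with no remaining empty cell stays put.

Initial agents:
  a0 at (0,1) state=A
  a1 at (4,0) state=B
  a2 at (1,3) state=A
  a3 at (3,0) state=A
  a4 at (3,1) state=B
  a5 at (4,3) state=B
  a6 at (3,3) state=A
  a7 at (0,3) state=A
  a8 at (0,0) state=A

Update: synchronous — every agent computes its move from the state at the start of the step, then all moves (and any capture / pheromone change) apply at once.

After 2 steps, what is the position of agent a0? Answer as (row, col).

(0, 2)

t=1: a0@(0,2):A a1@(1,0):B a2@(1,3):A a3@(1,1):A a4@(1,2):B a5@(2,0):B a6@(2,1):A a7@(2,2):A a8@(2,3):A
t=2: a0@(0,2):A a1@(0,0):B a2@(0,1):A a3@(0,3):A a4@(3,0):B a5@(3,1):B a6@(3,2):A a7@(2,2):A a8@(3,3):A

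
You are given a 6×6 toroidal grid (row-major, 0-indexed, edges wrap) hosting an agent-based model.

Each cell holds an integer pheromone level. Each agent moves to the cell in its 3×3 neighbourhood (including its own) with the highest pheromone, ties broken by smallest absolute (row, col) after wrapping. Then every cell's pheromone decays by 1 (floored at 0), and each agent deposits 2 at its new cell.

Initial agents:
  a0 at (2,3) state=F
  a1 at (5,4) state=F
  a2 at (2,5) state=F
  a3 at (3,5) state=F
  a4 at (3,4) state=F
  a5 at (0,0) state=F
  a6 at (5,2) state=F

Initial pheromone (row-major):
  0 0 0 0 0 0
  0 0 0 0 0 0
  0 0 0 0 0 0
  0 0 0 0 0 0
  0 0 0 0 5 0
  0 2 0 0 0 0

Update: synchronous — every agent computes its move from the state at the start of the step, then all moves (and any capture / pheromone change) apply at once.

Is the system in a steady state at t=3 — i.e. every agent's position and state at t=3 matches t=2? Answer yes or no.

t=1: a0@(1,2) a1@(4,4) a2@(1,0) a3@(4,4) a4@(4,4) a5@(5,1) a6@(5,1) | pheromone: 0 0 0 0 0 0 / 2 0 2 0 0 0 / 0 0 0 0 0 0 / 0 0 0 0 0 0 / 0 0 0 0 10 0 / 0 5 0 0 0 0
t=2: a0@(1,2) a1@(4,4) a2@(1,0) a3@(4,4) a4@(4,4) a5@(5,1) a6@(5,1) | pheromone: 0 0 0 0 0 0 / 3 0 3 0 0 0 / 0 0 0 0 0 0 / 0 0 0 0 0 0 / 0 0 0 0 15 0 / 0 8 0 0 0 0
t=3: a0@(1,2) a1@(4,4) a2@(1,0) a3@(4,4) a4@(4,4) a5@(5,1) a6@(5,1) | pheromone: 0 0 0 0 0 0 / 4 0 4 0 0 0 / 0 0 0 0 0 0 / 0 0 0 0 0 0 / 0 0 0 0 20 0 / 0 11 0 0 0 0

yes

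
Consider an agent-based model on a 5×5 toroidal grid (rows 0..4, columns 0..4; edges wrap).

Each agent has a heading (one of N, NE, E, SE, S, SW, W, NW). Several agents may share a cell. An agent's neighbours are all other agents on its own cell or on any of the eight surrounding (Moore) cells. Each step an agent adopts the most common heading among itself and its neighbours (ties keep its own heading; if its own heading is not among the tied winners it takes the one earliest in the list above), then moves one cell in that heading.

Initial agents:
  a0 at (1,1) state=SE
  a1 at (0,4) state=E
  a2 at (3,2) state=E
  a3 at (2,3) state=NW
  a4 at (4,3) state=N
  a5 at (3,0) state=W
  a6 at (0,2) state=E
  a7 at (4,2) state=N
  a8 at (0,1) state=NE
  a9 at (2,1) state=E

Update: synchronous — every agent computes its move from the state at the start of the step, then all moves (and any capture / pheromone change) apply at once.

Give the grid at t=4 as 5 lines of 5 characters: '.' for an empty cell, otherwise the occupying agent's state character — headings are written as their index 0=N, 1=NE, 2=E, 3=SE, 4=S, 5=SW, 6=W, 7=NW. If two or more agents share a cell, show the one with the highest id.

t=1: a0@(1,2):E a1@(0,0):E a2@(3,3):E a3@(1,2):NW a4@(4,4):E a5@(3,4):W a6@(4,2):N a7@(3,2):N a8@(4,2):NE a9@(2,2):E
t=2: a0@(1,3):E a1@(0,1):E a2@(3,4):E a3@(1,3):E a4@(4,0):E a5@(3,0):E a6@(3,2):N a7@(2,2):N a8@(3,2):N a9@(2,3):E
t=3: a0@(1,4):E a1@(0,2):E a2@(3,0):E a3@(1,4):E a4@(4,1):E a5@(3,1):E a6@(2,2):N a7@(1,2):N a8@(2,2):N a9@(2,4):E
t=4: a0@(1,0):E a1@(0,3):E a2@(3,1):E a3@(1,0):E a4@(4,2):E a5@(3,2):E a6@(1,2):N a7@(0,2):N a8@(1,2):N a9@(2,0):E

..02.
2.0..
2....
.22..
..2..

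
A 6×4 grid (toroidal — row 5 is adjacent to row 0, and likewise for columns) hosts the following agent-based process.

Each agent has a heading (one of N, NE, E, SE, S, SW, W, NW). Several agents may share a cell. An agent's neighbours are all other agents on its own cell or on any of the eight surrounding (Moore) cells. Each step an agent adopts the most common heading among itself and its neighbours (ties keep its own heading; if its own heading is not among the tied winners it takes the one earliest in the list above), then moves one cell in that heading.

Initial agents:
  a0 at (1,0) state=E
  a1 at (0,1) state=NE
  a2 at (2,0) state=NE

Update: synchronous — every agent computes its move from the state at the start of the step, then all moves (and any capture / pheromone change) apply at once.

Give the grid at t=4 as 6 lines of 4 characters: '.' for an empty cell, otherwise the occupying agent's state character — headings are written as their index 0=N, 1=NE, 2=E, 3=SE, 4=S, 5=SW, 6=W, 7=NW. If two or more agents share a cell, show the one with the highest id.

....
....
.1..
1...
1...
....

t=1: a0@(0,1):NE a1@(5,2):NE a2@(1,1):NE
t=2: a0@(5,2):NE a1@(4,3):NE a2@(0,2):NE
t=3: a0@(4,3):NE a1@(3,0):NE a2@(5,3):NE
t=4: a0@(3,0):NE a1@(2,1):NE a2@(4,0):NE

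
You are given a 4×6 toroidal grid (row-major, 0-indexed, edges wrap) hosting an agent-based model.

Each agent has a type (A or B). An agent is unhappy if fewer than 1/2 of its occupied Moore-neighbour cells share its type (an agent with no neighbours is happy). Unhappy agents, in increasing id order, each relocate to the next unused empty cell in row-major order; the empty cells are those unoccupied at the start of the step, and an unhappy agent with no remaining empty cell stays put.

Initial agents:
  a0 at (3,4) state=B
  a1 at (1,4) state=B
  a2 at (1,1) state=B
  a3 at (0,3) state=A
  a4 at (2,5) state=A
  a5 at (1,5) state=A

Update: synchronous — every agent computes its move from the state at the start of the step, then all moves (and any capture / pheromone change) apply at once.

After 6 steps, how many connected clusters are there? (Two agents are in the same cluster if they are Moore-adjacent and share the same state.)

t=1: a0@(0,0):B a1@(0,1):B a2@(1,1):B a3@(0,2):A a4@(0,4):A a5@(1,5):A
t=2: a0@(0,0):B a1@(0,1):B a2@(1,1):B a3@(0,3):A a4@(0,4):A a5@(1,5):A
t=3: (unchanged — steady state)

2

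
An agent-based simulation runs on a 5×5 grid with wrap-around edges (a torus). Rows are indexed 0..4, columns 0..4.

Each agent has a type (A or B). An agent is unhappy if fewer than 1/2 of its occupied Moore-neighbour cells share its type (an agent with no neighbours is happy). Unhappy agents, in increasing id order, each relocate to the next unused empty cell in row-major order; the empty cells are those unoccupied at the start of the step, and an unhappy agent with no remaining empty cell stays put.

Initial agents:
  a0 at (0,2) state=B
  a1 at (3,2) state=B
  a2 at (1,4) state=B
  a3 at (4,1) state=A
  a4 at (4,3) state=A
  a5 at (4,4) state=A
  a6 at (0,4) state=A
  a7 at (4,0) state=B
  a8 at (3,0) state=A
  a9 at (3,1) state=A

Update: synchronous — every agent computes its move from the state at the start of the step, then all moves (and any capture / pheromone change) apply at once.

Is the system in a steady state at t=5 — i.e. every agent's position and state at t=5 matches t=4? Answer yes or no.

t=1: a0@(0,0):B a1@(0,1):B a2@(0,3):B a3@(1,0):A a4@(4,3):A a5@(4,4):A a6@(0,4):A a7@(1,1):B a8@(3,0):A a9@(3,1):A
t=2: a0@(0,2):B a1@(0,1):B a2@(1,2):B a3@(1,3):A a4@(4,3):A a5@(4,4):A a6@(0,4):A a7@(1,1):B a8@(3,0):A a9@(3,1):A
t=3: a0@(0,2):B a1@(0,1):B a2@(1,2):B a3@(0,0):A a4@(4,3):A a5@(4,4):A a6@(0,4):A a7@(1,1):B a8@(3,0):A a9@(3,1):A
t=4: (unchanged — steady state)

yes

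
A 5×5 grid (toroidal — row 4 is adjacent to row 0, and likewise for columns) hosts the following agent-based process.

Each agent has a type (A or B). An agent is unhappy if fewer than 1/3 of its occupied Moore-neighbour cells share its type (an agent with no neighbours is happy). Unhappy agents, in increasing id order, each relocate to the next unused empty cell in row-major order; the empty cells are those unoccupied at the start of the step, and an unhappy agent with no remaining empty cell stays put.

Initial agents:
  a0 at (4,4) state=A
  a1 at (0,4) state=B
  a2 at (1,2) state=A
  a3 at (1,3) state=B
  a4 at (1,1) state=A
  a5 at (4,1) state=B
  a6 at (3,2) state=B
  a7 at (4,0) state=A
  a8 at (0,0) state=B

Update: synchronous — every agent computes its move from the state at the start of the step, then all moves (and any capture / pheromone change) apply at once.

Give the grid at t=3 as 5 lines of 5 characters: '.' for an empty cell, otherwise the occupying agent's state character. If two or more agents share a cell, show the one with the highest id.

t=1: a0@(4,4):A a1@(0,4):B a2@(1,2):A a3@(1,3):B a4@(1,1):A a5@(4,1):B a6@(3,2):B a7@(0,1):A a8@(0,0):B
t=2: a0@(0,2):A a1@(0,4):B a2@(1,2):A a3@(1,3):B a4@(1,1):A a5@(4,1):B a6@(3,2):B a7@(0,1):A a8@(0,0):B
t=3: (unchanged — steady state)

BAA.B
.AAB.
.....
..B..
.B...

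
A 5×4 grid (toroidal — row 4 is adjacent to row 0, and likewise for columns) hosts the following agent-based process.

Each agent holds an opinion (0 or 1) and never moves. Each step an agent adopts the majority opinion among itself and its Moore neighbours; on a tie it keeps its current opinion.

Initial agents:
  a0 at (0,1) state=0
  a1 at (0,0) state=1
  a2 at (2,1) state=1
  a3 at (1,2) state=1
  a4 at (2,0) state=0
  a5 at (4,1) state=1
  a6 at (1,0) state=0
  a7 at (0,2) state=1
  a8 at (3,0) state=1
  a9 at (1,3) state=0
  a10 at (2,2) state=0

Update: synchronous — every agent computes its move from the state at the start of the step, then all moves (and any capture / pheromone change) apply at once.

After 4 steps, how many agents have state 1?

6

t=1: a0@(0,1):1 a1@(0,0):0 a2@(2,1):1 a3@(1,2):1 a4@(2,0):0 a5@(4,1):1 a6@(1,0):0 a7@(0,2):1 a8@(3,0):1 a9@(1,3):0 a10@(2,2):0
t=2: (unchanged — steady state)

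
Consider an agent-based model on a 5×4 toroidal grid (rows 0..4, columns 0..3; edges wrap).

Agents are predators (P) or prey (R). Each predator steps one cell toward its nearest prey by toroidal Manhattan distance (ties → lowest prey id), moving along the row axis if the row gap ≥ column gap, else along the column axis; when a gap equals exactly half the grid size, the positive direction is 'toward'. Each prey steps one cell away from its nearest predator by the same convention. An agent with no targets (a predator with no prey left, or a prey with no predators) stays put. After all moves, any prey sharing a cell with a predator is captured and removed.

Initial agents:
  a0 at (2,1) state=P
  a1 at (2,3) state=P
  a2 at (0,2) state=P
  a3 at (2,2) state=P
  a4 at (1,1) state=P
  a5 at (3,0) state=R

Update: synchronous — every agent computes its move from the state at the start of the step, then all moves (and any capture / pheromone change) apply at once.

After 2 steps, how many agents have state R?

1

t=1: a0@(3,1):P a1@(3,3):P a2@(4,2):P a3@(2,3):P a4@(2,1):P a5@(4,0):R
t=2: a0@(4,1):P a1@(4,3):P a2@(4,3):P a3@(3,3):P a4@(3,1):P a5@(0,0):R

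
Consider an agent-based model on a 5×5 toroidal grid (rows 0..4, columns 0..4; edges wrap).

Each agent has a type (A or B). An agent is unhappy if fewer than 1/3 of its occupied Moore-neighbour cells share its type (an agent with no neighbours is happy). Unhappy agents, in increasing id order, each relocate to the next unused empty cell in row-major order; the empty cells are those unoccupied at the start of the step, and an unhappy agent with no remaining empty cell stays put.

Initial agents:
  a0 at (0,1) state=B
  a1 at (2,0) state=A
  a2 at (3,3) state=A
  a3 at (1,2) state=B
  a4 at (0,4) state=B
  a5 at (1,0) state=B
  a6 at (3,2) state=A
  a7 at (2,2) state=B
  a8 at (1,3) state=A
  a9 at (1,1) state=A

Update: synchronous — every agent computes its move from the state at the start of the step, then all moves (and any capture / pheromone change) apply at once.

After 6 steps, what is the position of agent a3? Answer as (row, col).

t=1: a0@(0,1):B a1@(2,0):A a2@(3,3):A a3@(1,2):B a4@(0,4):B a5@(1,0):B a6@(3,2):A a7@(0,0):B a8@(0,2):A a9@(0,3):A
t=2: a0@(0,1):B a1@(1,1):A a2@(3,3):A a3@(1,2):B a4@(0,4):B a5@(1,0):B a6@(3,2):A a7@(0,0):B a8@(0,2):A a9@(0,3):A
t=3: a0@(0,1):B a1@(1,3):A a2@(3,3):A a3@(1,4):B a4@(0,4):B a5@(1,0):B a6@(3,2):A a7@(0,0):B a8@(0,2):A a9@(0,3):A
t=4: (unchanged — steady state)

(1, 4)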